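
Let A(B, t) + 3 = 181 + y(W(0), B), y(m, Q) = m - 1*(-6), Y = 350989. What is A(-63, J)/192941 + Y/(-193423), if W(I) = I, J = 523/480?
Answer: -67684578817/37319227043 ≈ -1.8137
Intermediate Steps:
J = 523/480 (J = 523*(1/480) = 523/480 ≈ 1.0896)
y(m, Q) = 6 + m (y(m, Q) = m + 6 = 6 + m)
A(B, t) = 184 (A(B, t) = -3 + (181 + (6 + 0)) = -3 + (181 + 6) = -3 + 187 = 184)
A(-63, J)/192941 + Y/(-193423) = 184/192941 + 350989/(-193423) = 184*(1/192941) + 350989*(-1/193423) = 184/192941 - 350989/193423 = -67684578817/37319227043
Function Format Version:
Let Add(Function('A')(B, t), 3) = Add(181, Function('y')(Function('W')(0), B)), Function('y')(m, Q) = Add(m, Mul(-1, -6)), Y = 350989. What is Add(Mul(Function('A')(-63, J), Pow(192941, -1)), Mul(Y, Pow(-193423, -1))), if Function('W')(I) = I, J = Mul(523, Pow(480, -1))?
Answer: Rational(-67684578817, 37319227043) ≈ -1.8137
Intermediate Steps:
J = Rational(523, 480) (J = Mul(523, Rational(1, 480)) = Rational(523, 480) ≈ 1.0896)
Function('y')(m, Q) = Add(6, m) (Function('y')(m, Q) = Add(m, 6) = Add(6, m))
Function('A')(B, t) = 184 (Function('A')(B, t) = Add(-3, Add(181, Add(6, 0))) = Add(-3, Add(181, 6)) = Add(-3, 187) = 184)
Add(Mul(Function('A')(-63, J), Pow(192941, -1)), Mul(Y, Pow(-193423, -1))) = Add(Mul(184, Pow(192941, -1)), Mul(350989, Pow(-193423, -1))) = Add(Mul(184, Rational(1, 192941)), Mul(350989, Rational(-1, 193423))) = Add(Rational(184, 192941), Rational(-350989, 193423)) = Rational(-67684578817, 37319227043)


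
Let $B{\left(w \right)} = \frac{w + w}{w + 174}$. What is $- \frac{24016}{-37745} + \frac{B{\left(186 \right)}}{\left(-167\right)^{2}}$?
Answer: $\frac{4018927363}{6316021830} \approx 0.63631$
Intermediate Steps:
$B{\left(w \right)} = \frac{2 w}{174 + w}$
$- \frac{24016}{-37745} + \frac{B{\left(186 \right)}}{\left(-167\right)^{2}} = - \frac{24016}{-37745} + \frac{2 \cdot 186 \frac{1}{174 + 186}}{\left(-167\right)^{2}} = \left(-24016\right) \left(- \frac{1}{37745}\right) + \frac{2 \cdot 186 \cdot \frac{1}{360}}{27889} = \frac{24016}{37745} + 2 \cdot 186 \cdot \frac{1}{360} \cdot \frac{1}{27889} = \frac{24016}{37745} + \frac{31}{30} \cdot \frac{1}{27889} = \frac{24016}{37745} + \frac{31}{836670} = \frac{4018927363}{6316021830}$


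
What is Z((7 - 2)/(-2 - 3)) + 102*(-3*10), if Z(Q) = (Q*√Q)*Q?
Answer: -3060 + I ≈ -3060.0 + 1.0*I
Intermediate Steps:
Z(Q) = Q^(5/2) (Z(Q) = Q^(3/2)*Q = Q^(5/2))
Z((7 - 2)/(-2 - 3)) + 102*(-3*10) = ((7 - 2)/(-2 - 3))^(5/2) + 102*(-3*10) = (5/(-5))^(5/2) + 102*(-30) = (5*(-⅕))^(5/2) - 3060 = (-1)^(5/2) - 3060 = I - 3060 = -3060 + I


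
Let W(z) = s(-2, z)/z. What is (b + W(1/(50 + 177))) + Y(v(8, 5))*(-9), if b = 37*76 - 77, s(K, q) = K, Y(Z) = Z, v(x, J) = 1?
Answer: 2272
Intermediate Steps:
W(z) = -2/z
b = 2735 (b = 2812 - 77 = 2735)
(b + W(1/(50 + 177))) + Y(v(8, 5))*(-9) = (2735 - 2/(1/(50 + 177))) + 1*(-9) = (2735 - 2/(1/227)) - 9 = (2735 - 2/1/227) - 9 = (2735 - 2*227) - 9 = (2735 - 454) - 9 = 2281 - 9 = 2272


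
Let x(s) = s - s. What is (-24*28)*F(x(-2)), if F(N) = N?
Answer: 0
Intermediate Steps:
x(s) = 0
(-24*28)*F(x(-2)) = -24*28*0 = -672*0 = 0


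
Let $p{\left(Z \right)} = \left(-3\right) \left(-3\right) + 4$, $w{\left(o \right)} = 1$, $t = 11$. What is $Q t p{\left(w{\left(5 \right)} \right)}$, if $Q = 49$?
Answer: $7007$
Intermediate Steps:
$p{\left(Z \right)} = 13$ ($p{\left(Z \right)} = 9 + 4 = 13$)
$Q t p{\left(w{\left(5 \right)} \right)} = 49 \cdot 11 \cdot 13 = 539 \cdot 13 = 7007$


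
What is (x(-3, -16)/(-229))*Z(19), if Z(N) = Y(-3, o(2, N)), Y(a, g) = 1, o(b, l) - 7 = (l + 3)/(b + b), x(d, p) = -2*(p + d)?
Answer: -38/229 ≈ -0.16594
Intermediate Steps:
x(d, p) = -2*d - 2*p (x(d, p) = -2*(d + p) = -2*d - 2*p)
o(b, l) = 7 + (3 + l)/(2*b) (o(b, l) = 7 + (l + 3)/(b + b) = 7 + (3 + l)/((2*b)) = 7 + (3 + l)*(1/(2*b)) = 7 + (3 + l)/(2*b))
Z(N) = 1
(x(-3, -16)/(-229))*Z(19) = ((-2*(-3) - 2*(-16))/(-229))*1 = ((6 + 32)*(-1/229))*1 = (38*(-1/229))*1 = -38/229*1 = -38/229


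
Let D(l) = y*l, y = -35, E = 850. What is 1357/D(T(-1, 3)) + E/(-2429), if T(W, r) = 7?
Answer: -500629/85015 ≈ -5.8887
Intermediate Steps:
D(l) = -35*l
1357/D(T(-1, 3)) + E/(-2429) = 1357/((-35*7)) + 850/(-2429) = 1357/(-245) + 850*(-1/2429) = 1357*(-1/245) - 850/2429 = -1357/245 - 850/2429 = -500629/85015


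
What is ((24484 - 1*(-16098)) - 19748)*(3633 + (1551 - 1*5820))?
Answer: -13250424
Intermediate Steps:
((24484 - 1*(-16098)) - 19748)*(3633 + (1551 - 1*5820)) = ((24484 + 16098) - 19748)*(3633 + (1551 - 5820)) = (40582 - 19748)*(3633 - 4269) = 20834*(-636) = -13250424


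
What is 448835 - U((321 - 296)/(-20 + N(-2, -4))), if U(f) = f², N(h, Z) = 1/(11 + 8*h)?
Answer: 4578550210/10201 ≈ 4.4883e+5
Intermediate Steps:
448835 - U((321 - 296)/(-20 + N(-2, -4))) = 448835 - ((321 - 296)/(-20 + 1/(11 + 8*(-2))))² = 448835 - (25/(-20 + 1/(11 - 16)))² = 448835 - (25/(-20 + 1/(-5)))² = 448835 - (25/(-20 - ⅕))² = 448835 - (25/(-101/5))² = 448835 - (25*(-5/101))² = 448835 - (-125/101)² = 448835 - 1*15625/10201 = 448835 - 15625/10201 = 4578550210/10201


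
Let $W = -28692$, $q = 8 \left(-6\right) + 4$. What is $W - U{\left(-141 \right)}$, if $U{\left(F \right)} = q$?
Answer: $-28648$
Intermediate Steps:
$q = -44$ ($q = -48 + 4 = -44$)
$U{\left(F \right)} = -44$
$W - U{\left(-141 \right)} = -28692 - -44 = -28692 + 44 = -28648$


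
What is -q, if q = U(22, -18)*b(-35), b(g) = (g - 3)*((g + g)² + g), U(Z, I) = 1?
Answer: 184870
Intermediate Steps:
b(g) = (-3 + g)*(g + 4*g²) (b(g) = (-3 + g)*((2*g)² + g) = (-3 + g)*(4*g² + g) = (-3 + g)*(g + 4*g²))
q = -184870 (q = 1*(-35*(-3 - 11*(-35) + 4*(-35)²)) = 1*(-35*(-3 + 385 + 4*1225)) = 1*(-35*(-3 + 385 + 4900)) = 1*(-35*5282) = 1*(-184870) = -184870)
-q = -1*(-184870) = 184870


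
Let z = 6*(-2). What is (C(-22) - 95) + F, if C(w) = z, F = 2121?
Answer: 2014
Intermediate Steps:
z = -12
C(w) = -12
(C(-22) - 95) + F = (-12 - 95) + 2121 = -107 + 2121 = 2014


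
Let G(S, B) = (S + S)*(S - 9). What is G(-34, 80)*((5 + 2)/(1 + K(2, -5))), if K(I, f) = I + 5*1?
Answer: 5117/2 ≈ 2558.5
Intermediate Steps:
G(S, B) = 2*S*(-9 + S) (G(S, B) = (2*S)*(-9 + S) = 2*S*(-9 + S))
K(I, f) = 5 + I (K(I, f) = I + 5 = 5 + I)
G(-34, 80)*((5 + 2)/(1 + K(2, -5))) = (2*(-34)*(-9 - 34))*((5 + 2)/(1 + (5 + 2))) = (2*(-34)*(-43))*(7/(1 + 7)) = 2924*(7/8) = 5117/2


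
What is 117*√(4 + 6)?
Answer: 117*√10 ≈ 369.99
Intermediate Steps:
117*√(4 + 6) = 117*√10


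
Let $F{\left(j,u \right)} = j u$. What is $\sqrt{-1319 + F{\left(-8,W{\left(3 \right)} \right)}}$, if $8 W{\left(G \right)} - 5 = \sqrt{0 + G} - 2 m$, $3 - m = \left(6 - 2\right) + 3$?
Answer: $\sqrt{-1332 - \sqrt{3}} \approx 36.52 i$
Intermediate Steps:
$m = -4$ ($m = 3 - \left(\left(6 - 2\right) + 3\right) = 3 - \left(4 + 3\right) = 3 - 7 = -4$)
$W{\left(G \right)} = \frac{13}{8} + \frac{\sqrt{G}}{8}$ ($W{\left(G \right)} = \frac{5}{8} + \frac{\sqrt{0 + G} - -8}{8} = \frac{5}{8} + \frac{\sqrt{G} + 8}{8} = \frac{5}{8} + \frac{8 + \sqrt{G}}{8} = \frac{5}{8} + \left(1 + \frac{\sqrt{G}}{8}\right) = \frac{13}{8} + \frac{\sqrt{G}}{8}$)
$\sqrt{-1319 + F{\left(-8,W{\left(3 \right)} \right)}} = \sqrt{-1319 - 8 \left(\frac{13}{8} + \frac{\sqrt{3}}{8}\right)} = \sqrt{-1319 - \left(13 + \sqrt{3}\right)} = \sqrt{-1332 - \sqrt{3}}$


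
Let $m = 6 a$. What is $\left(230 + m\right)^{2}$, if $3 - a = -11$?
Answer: $98596$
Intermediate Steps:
$a = 14$ ($a = 3 - -11 = 3 + 11 = 14$)
$m = 84$ ($m = 6 \cdot 14 = 84$)
$\left(230 + m\right)^{2} = \left(230 + 84\right)^{2} = 314^{2} = 98596$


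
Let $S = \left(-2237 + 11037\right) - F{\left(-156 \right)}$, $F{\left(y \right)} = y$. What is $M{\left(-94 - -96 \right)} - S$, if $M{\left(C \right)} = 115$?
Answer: $-8841$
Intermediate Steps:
$S = 8956$ ($S = \left(-2237 + 11037\right) - -156 = 8800 + 156 = 8956$)
$M{\left(-94 - -96 \right)} - S = 115 - 8956 = -8841$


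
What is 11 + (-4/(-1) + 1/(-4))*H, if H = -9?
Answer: -91/4 ≈ -22.750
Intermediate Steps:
11 + (-4/(-1) + 1/(-4))*H = 11 + (-4/(-1) + 1/(-4))*(-9) = 11 + (-4*(-1) + 1*(-¼))*(-9) = 11 + (4 - ¼)*(-9) = 11 + (15/4)*(-9) = 11 - 135/4 = -91/4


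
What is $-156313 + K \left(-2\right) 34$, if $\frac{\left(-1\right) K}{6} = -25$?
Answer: $-166513$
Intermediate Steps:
$K = 150$ ($K = \left(-6\right) \left(-25\right) = 150$)
$-156313 + K \left(-2\right) 34 = -156313 + 150 \left(-2\right) 34 = -156313 - 10200 = -166513$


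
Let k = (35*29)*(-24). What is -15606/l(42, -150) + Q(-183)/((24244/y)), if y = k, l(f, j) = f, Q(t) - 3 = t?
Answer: -279009/1463 ≈ -190.71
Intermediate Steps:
Q(t) = 3 + t
k = -24360 (k = 1015*(-24) = -24360)
y = -24360
-15606/l(42, -150) + Q(-183)/((24244/y)) = -15606/42 + (3 - 183)/((24244/(-24360))) = -15606*1/42 - 180/(24244*(-1/24360)) = -2601/7 - 180/(-209/210) = -2601/7 - 180*(-210/209) = -2601/7 + 37800/209 = -279009/1463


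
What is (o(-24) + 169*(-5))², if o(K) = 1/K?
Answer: 411318961/576 ≈ 7.1410e+5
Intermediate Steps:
(o(-24) + 169*(-5))² = (1/(-24) + 169*(-5))² = (-1/24 - 845)² = (-20281/24)² = 411318961/576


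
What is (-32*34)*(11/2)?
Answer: -5984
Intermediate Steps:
(-32*34)*(11/2) = -11968/2 = -1088*11/2 = -5984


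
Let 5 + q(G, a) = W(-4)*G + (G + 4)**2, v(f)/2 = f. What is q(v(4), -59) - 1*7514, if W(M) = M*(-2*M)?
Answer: -7631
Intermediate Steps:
v(f) = 2*f
W(M) = -2*M**2
q(G, a) = -5 + (4 + G)**2 - 32*G (q(G, a) = -5 + ((-2*(-4)**2)*G + (G + 4)**2) = -5 + ((-2*16)*G + (4 + G)**2) = -5 + (-32*G + (4 + G)**2) = -5 + ((4 + G)**2 - 32*G) = -5 + (4 + G)**2 - 32*G)
q(v(4), -59) - 1*7514 = (11 + (2*4)**2 - 48*4) - 1*7514 = (11 + 8**2 - 24*8) - 7514 = (11 + 64 - 192) - 7514 = -117 - 7514 = -7631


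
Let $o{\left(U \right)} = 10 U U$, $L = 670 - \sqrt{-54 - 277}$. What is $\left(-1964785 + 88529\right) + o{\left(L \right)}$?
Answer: $2609434 - 13400 i \sqrt{331} \approx 2.6094 \cdot 10^{6} - 2.4379 \cdot 10^{5} i$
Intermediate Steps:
$L = 670 - i \sqrt{331}$ ($L = 670 - \sqrt{-331} = 670 - i \sqrt{331} \approx 670.0 - 18.193 i$)
$o{\left(U \right)} = 10 U^{2}$
$\left(-1964785 + 88529\right) + o{\left(L \right)} = \left(-1964785 + 88529\right) + 10 \left(670 - i \sqrt{331}\right)^{2} = -1876256 + 10 \left(670 - i \sqrt{331}\right)^{2}$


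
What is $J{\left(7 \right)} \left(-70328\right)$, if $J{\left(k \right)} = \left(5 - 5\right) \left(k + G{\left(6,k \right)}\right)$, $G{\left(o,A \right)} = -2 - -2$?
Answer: $0$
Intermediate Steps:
$G{\left(o,A \right)} = 0$ ($G{\left(o,A \right)} = -2 + 2 = 0$)
$J{\left(k \right)} = 0$ ($J{\left(k \right)} = \left(5 - 5\right) \left(k + 0\right) = 0 k = 0$)
$J{\left(7 \right)} \left(-70328\right) = 0 \left(-70328\right) = 0$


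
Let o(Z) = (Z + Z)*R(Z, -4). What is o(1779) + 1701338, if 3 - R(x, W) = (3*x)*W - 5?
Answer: 77685986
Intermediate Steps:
R(x, W) = 8 - 3*W*x (R(x, W) = 3 - ((3*x)*W - 5) = 3 - (3*W*x - 5) = 3 - (-5 + 3*W*x) = 3 + (5 - 3*W*x) = 8 - 3*W*x)
o(Z) = 2*Z*(8 + 12*Z) (o(Z) = (Z + Z)*(8 - 3*(-4)*Z) = (2*Z)*(8 + 12*Z) = 2*Z*(8 + 12*Z))
o(1779) + 1701338 = 8*1779*(2 + 3*1779) + 1701338 = 8*1779*(2 + 5337) + 1701338 = 8*1779*5339 + 1701338 = 75984648 + 1701338 = 77685986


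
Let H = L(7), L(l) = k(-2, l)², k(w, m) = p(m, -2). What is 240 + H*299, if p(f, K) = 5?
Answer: 7715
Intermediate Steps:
k(w, m) = 5
L(l) = 25 (L(l) = 5² = 25)
H = 25
240 + H*299 = 240 + 25*299 = 240 + 7475 = 7715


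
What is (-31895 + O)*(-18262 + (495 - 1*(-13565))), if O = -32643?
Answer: 271188676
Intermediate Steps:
(-31895 + O)*(-18262 + (495 - 1*(-13565))) = (-31895 - 32643)*(-18262 + (495 - 1*(-13565))) = -64538*(-18262 + (495 + 13565)) = -64538*(-18262 + 14060) = -64538*(-4202) = 271188676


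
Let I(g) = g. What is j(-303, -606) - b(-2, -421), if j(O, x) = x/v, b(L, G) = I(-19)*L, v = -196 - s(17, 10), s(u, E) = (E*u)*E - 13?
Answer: -70948/1883 ≈ -37.678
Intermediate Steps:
s(u, E) = -13 + u*E**2 (s(u, E) = u*E**2 - 13 = -13 + u*E**2)
v = -1883 (v = -196 - (-13 + 17*10**2) = -196 - (-13 + 17*100) = -196 - (-13 + 1700) = -196 - 1*1687 = -196 - 1687 = -1883)
b(L, G) = -19*L
j(O, x) = -x/1883 (j(O, x) = x/(-1883) = x*(-1/1883) = -x/1883)
j(-303, -606) - b(-2, -421) = -1/1883*(-606) - (-19)*(-2) = 606/1883 - 1*38 = 606/1883 - 38 = -70948/1883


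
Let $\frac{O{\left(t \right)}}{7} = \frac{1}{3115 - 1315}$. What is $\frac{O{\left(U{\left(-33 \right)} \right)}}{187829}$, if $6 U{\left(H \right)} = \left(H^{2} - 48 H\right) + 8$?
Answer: $\frac{7}{338092200} \approx 2.0704 \cdot 10^{-8}$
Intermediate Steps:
$U{\left(H \right)} = \frac{4}{3} - 8 H + \frac{H^{2}}{6}$ ($U{\left(H \right)} = \frac{\left(H^{2} - 48 H\right) + 8}{6} = \frac{8 + H^{2} - 48 H}{6} = \frac{4}{3} - 8 H + \frac{H^{2}}{6}$)
$O{\left(t \right)} = \frac{7}{1800}$ ($O{\left(t \right)} = \frac{7}{3115 - 1315} = \frac{7}{1800}$)
$\frac{O{\left(U{\left(-33 \right)} \right)}}{187829} = \frac{7}{1800 \cdot 187829} = \frac{7}{1800} \cdot \frac{1}{187829} = \frac{7}{338092200}$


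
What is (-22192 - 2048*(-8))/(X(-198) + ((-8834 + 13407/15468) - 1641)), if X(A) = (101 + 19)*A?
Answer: 29946048/176511191 ≈ 0.16966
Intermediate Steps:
X(A) = 120*A
(-22192 - 2048*(-8))/(X(-198) + ((-8834 + 13407/15468) - 1641)) = (-22192 - 2048*(-8))/(120*(-198) + ((-8834 + 13407/15468) - 1641)) = (-22192 + 16384)/(-23760 + ((-8834 + 13407*(1/15468)) - 1641)) = -5808/(-23760 + ((-8834 + 4469/5156) - 1641)) = -5808/(-23760 + (-45543635/5156 - 1641)) = -5808/(-23760 - 54004631/5156) = -5808/(-176511191/5156) = -5808*(-5156/176511191) = 29946048/176511191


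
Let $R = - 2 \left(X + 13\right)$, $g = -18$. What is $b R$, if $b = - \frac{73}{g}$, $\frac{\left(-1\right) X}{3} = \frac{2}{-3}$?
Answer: $- \frac{365}{3} \approx -121.67$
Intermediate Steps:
$X = 2$ ($X = - 3 \frac{2}{-3} = - 3 \cdot 2 \left(- \frac{1}{3}\right) = \left(-3\right) \left(- \frac{2}{3}\right) = 2$)
$b = \frac{73}{18}$ ($b = - \frac{73}{-18} = \left(-73\right) \left(- \frac{1}{18}\right) = \frac{73}{18} \approx 4.0556$)
$R = -30$ ($R = - 2 \left(2 + 13\right) = \left(-2\right) 15 = -30$)
$b R = \frac{73}{18} \left(-30\right) = - \frac{365}{3}$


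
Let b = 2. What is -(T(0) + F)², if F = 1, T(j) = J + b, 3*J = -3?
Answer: -4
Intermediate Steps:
J = -1 (J = (⅓)*(-3) = -1)
T(j) = 1 (T(j) = -1 + 2 = 1)
-(T(0) + F)² = -(1 + 1)² = -1*2² = -1*4 = -4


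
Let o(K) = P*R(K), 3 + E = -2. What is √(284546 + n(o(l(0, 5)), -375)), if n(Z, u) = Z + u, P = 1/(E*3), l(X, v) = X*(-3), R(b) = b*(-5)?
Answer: √284171 ≈ 533.08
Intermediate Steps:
E = -5 (E = -3 - 2 = -5)
R(b) = -5*b
l(X, v) = -3*X
P = -1/15 (P = 1/(-5*3) = 1/(-15) = 1*(-1/15) = -1/15 ≈ -0.066667)
o(K) = K/3 (o(K) = -(-1)*K/3 = K/3)
√(284546 + n(o(l(0, 5)), -375)) = √(284546 + ((-3*0)/3 - 375)) = √(284546 + ((⅓)*0 - 375)) = √(284546 + (0 - 375)) = √(284546 - 375) = √284171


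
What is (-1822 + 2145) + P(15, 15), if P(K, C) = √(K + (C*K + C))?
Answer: 323 + √255 ≈ 338.97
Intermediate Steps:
P(K, C) = √(C + K + C*K) (P(K, C) = √(K + (C + C*K)) = √(C + K + C*K))
(-1822 + 2145) + P(15, 15) = (-1822 + 2145) + √(15 + 15 + 15*15) = 323 + √(15 + 15 + 225) = 323 + √255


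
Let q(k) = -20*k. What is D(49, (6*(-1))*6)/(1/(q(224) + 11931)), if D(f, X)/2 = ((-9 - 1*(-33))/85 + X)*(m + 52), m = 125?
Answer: -8007917544/85 ≈ -9.4211e+7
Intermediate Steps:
D(f, X) = 8496/85 + 354*X (D(f, X) = 2*(((-9 - 1*(-33))/85 + X)*(125 + 52)) = 2*(((-9 + 33)*(1/85) + X)*177) = 2*((24*(1/85) + X)*177) = 2*((24/85 + X)*177) = 2*(4248/85 + 177*X) = 8496/85 + 354*X)
D(49, (6*(-1))*6)/(1/(q(224) + 11931)) = (8496/85 + 354*((6*(-1))*6))/(1/(-20*224 + 11931)) = (8496/85 + 354*(-6*6))/(1/(-4480 + 11931)) = (8496/85 + 354*(-36))/(1/7451) = (8496/85 - 12744)/(1/7451) = -1074744/85*7451 = -8007917544/85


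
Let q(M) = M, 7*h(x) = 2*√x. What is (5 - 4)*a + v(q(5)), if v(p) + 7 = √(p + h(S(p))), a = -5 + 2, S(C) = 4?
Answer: -10 + √273/7 ≈ -7.6396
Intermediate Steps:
h(x) = 2*√x/7 (h(x) = (2*√x)/7 = 2*√x/7)
a = -3
v(p) = -7 + √(4/7 + p) (v(p) = -7 + √(p + 2*√4/7) = -7 + √(p + (2/7)*2) = -7 + √(p + 4/7) = -7 + √(4/7 + p))
(5 - 4)*a + v(q(5)) = (5 - 4)*(-3) + (-7 + √(28 + 49*5)/7) = 1*(-3) + (-7 + √(28 + 245)/7) = -3 + (-7 + √273/7) = -10 + √273/7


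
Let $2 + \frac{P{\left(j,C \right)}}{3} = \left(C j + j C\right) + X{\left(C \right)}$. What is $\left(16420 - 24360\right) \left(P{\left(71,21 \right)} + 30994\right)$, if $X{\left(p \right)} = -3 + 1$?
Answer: $-317028320$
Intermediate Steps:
$X{\left(p \right)} = -2$
$P{\left(j,C \right)} = -12 + 6 C j$ ($P{\left(j,C \right)} = -6 + 3 \left(\left(C j + j C\right) - 2\right) = -6 + 3 \left(\left(C j + C j\right) - 2\right) = -6 + 3 \left(2 C j - 2\right) = -6 + 3 \left(-2 + 2 C j\right) = -6 + \left(-6 + 6 C j\right) = -12 + 6 C j$)
$\left(16420 - 24360\right) \left(P{\left(71,21 \right)} + 30994\right) = \left(16420 - 24360\right) \left(\left(-12 + 6 \cdot 21 \cdot 71\right) + 30994\right) = - 7940 \left(\left(-12 + 8946\right) + 30994\right) = - 7940 \left(8934 + 30994\right) = \left(-7940\right) 39928 = -317028320$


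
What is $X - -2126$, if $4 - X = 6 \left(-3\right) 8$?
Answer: $2274$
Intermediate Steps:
$X = 148$ ($X = 4 - 6 \left(-3\right) 8 = 4 - \left(-18\right) 8 = 4 - -144 = 4 + 144 = 148$)
$X - -2126 = 148 - -2126 = 148 + 2126 = 2274$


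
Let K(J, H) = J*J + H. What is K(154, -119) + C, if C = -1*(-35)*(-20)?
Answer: 22897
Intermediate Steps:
K(J, H) = H + J² (K(J, H) = J² + H = H + J²)
C = -700 (C = 35*(-20) = -700)
K(154, -119) + C = (-119 + 154²) - 700 = (-119 + 23716) - 700 = 23597 - 700 = 22897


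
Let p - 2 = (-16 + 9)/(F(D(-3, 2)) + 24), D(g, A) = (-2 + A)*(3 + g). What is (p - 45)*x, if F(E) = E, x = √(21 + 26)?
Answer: -1039*√47/24 ≈ -296.79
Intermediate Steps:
x = √47 ≈ 6.8557
p = 41/24 (p = 2 + (-16 + 9)/((-6 - 2*(-3) + 3*2 + 2*(-3)) + 24) = 2 - 7/((-6 + 6 + 6 - 6) + 24) = 2 - 7/(0 + 24) = 2 - 7/24 = 41/24 ≈ 1.7083)
(p - 45)*x = (41/24 - 45)*√47 = -1039*√47/24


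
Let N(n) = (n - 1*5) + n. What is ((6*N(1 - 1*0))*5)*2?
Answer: -180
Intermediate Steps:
N(n) = -5 + 2*n (N(n) = (n - 5) + n = (-5 + n) + n = -5 + 2*n)
((6*N(1 - 1*0))*5)*2 = ((6*(-5 + 2*(1 - 1*0)))*5)*2 = ((6*(-5 + 2*(1 + 0)))*5)*2 = ((6*(-5 + 2*1))*5)*2 = ((6*(-5 + 2))*5)*2 = ((6*(-3))*5)*2 = -18*5*2 = -90*2 = -180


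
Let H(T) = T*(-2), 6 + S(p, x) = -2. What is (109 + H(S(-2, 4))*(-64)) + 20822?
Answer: 19907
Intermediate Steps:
S(p, x) = -8 (S(p, x) = -6 - 2 = -8)
H(T) = -2*T
(109 + H(S(-2, 4))*(-64)) + 20822 = (109 - 2*(-8)*(-64)) + 20822 = (109 + 16*(-64)) + 20822 = (109 - 1024) + 20822 = -915 + 20822 = 19907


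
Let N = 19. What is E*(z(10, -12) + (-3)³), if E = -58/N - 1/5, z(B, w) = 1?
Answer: 8034/95 ≈ 84.568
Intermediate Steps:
E = -309/95 (E = -58/19 - 1/5 = -58*1/19 - 1*⅕ = -58/19 - ⅕ = -309/95 ≈ -3.2526)
E*(z(10, -12) + (-3)³) = -309*(1 + (-3)³)/95 = -309*(1 - 27)/95 = -309/95*(-26) = 8034/95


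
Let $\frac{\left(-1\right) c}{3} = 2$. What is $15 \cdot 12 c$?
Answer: $-1080$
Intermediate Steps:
$c = -6$ ($c = \left(-3\right) 2 = -6$)
$15 \cdot 12 c = 15 \cdot 12 \left(-6\right) = 180 \left(-6\right) = -1080$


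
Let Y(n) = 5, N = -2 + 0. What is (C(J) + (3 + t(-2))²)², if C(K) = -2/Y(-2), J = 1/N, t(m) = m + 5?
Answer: 31684/25 ≈ 1267.4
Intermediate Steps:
t(m) = 5 + m
N = -2
J = -½ (J = 1/(-2) = -½ ≈ -0.50000)
C(K) = -⅖ (C(K) = -2/5 = -2*⅕ = -⅖)
(C(J) + (3 + t(-2))²)² = (-⅖ + (3 + (5 - 2))²)² = (-⅖ + (3 + 3)²)² = (-⅖ + 6²)² = (-⅖ + 36)² = (178/5)² = 31684/25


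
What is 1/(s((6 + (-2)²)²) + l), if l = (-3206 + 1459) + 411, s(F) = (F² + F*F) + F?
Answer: 1/18764 ≈ 5.3294e-5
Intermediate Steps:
s(F) = F + 2*F² (s(F) = (F² + F²) + F = 2*F² + F = F + 2*F²)
l = -1336 (l = -1747 + 411 = -1336)
1/(s((6 + (-2)²)²) + l) = 1/((6 + (-2)²)²*(1 + 2*(6 + (-2)²)²) - 1336) = 1/((6 + 4)²*(1 + 2*(6 + 4)²) - 1336) = 1/(10²*(1 + 2*10²) - 1336) = 1/(100*(1 + 2*100) - 1336) = 1/(100*(1 + 200) - 1336) = 1/(100*201 - 1336) = 1/(20100 - 1336) = 1/18764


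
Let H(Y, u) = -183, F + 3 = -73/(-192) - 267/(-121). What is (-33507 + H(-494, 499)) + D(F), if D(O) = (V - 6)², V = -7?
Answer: -33521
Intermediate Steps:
F = -9599/23232 (F = -3 + (-73/(-192) - 267/(-121)) = -3 + (-73*(-1/192) - 267*(-1/121)) = -3 + (73/192 + 267/121) = -3 + 60097/23232 = -9599/23232 ≈ -0.41318)
D(O) = 169 (D(O) = (-7 - 6)² = (-13)² = 169)
(-33507 + H(-494, 499)) + D(F) = (-33507 - 183) + 169 = -33690 + 169 = -33521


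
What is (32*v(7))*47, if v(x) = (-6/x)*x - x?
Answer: -19552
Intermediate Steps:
v(x) = -6 - x
(32*v(7))*47 = (32*(-6 - 1*7))*47 = (32*(-6 - 7))*47 = (32*(-13))*47 = -416*47 = -19552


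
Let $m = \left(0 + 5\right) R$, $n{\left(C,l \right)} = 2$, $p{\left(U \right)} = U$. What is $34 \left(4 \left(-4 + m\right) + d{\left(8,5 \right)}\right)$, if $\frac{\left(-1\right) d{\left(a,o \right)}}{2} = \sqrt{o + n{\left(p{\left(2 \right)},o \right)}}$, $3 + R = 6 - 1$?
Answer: $816 - 68 \sqrt{7} \approx 636.09$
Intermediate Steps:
$R = 2$ ($R = -3 + \left(6 - 1\right) = -3 + 5 = 2$)
$m = 10$ ($m = \left(0 + 5\right) 2 = 5 \cdot 2 = 10$)
$d{\left(a,o \right)} = - 2 \sqrt{2 + o}$ ($d{\left(a,o \right)} = - 2 \sqrt{o + 2} = - 2 \sqrt{2 + o}$)
$34 \left(4 \left(-4 + m\right) + d{\left(8,5 \right)}\right) = 34 \left(4 \left(-4 + 10\right) - 2 \sqrt{2 + 5}\right) = 34 \left(4 \cdot 6 - 2 \sqrt{7}\right) = 34 \left(24 - 2 \sqrt{7}\right) = 816 - 68 \sqrt{7}$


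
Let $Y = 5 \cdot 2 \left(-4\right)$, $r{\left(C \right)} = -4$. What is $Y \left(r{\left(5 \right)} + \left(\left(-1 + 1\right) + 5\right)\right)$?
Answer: $-40$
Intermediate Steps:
$Y = -40$ ($Y = 10 \left(-4\right) = -40$)
$Y \left(r{\left(5 \right)} + \left(\left(-1 + 1\right) + 5\right)\right) = - 40 \left(-4 + \left(\left(-1 + 1\right) + 5\right)\right) = - 40 \left(-4 + \left(0 + 5\right)\right) = - 40 \left(-4 + 5\right) = \left(-40\right) 1 = -40$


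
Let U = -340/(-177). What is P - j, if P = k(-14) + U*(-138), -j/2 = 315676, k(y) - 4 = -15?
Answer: 37233479/59 ≈ 6.3108e+5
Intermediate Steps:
k(y) = -11 (k(y) = 4 - 15 = -11)
U = 340/177 (U = -340*(-1/177) = 340/177 ≈ 1.9209)
j = -631352 (j = -2*315676 = -631352)
P = -16289/59 (P = -11 + (340/177)*(-138) = -11 - 15640/59 = -16289/59 ≈ -276.08)
P - j = -16289/59 - 1*(-631352) = -16289/59 + 631352 = 37233479/59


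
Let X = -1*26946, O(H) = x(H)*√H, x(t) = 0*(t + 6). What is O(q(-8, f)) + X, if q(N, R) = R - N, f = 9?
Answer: -26946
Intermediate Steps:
x(t) = 0 (x(t) = 0*(6 + t) = 0)
O(H) = 0 (O(H) = 0*√H = 0)
X = -26946
O(q(-8, f)) + X = 0 - 26946 = -26946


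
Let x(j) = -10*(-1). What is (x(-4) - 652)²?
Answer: 412164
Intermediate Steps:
x(j) = 10
(x(-4) - 652)² = (10 - 652)² = (-642)² = 412164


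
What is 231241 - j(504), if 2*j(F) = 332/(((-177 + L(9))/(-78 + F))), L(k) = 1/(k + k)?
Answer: 737775473/3185 ≈ 2.3164e+5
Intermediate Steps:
L(k) = 1/(2*k)
j(F) = 17928/245 - 2988*F/3185 (j(F) = (332/(((-177 + (½)/9)/(-78 + F))))/2 = (332/(((-177 + (½)*(⅑))/(-78 + F))))/2 = (332/(((-177 + 1/18)/(-78 + F))))/2 = (332/((-3185/(18*(-78 + F)))))/2 = (332*(108/245 - 18*F/3185))/2 = (35856/245 - 5976*F/3185)/2 = 17928/245 - 2988*F/3185)
231241 - j(504) = 231241 - (17928/245 - 2988/3185*504) = 231241 - (17928/245 - 215136/455) = 231241 - 1*(-1272888/3185) = 231241 + 1272888/3185 = 737775473/3185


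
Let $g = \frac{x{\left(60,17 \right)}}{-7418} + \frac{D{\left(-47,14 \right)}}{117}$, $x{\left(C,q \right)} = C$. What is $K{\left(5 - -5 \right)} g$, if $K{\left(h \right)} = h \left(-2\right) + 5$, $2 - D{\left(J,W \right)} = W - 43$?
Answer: $- \frac{557345}{144651} \approx -3.853$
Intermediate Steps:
$D{\left(J,W \right)} = 45 - W$ ($D{\left(J,W \right)} = 2 - \left(W - 43\right) = 2 - \left(-43 + W\right) = 45 - W$)
$K{\left(h \right)} = 5 - 2 h$ ($K{\left(h \right)} = - 2 h + 5 = 5 - 2 h$)
$g = \frac{111469}{433953}$ ($g = \frac{60}{-7418} + \frac{45 - 14}{117} = 60 \left(- \frac{1}{7418}\right) + \left(45 - 14\right) \frac{1}{117} = - \frac{30}{3709} + 31 \cdot \frac{1}{117} = - \frac{30}{3709} + \frac{31}{117} = \frac{111469}{433953} \approx 0.25687$)
$K{\left(5 - -5 \right)} g = \left(5 - 2 \left(5 - -5\right)\right) \frac{111469}{433953} = \left(5 - 2 \left(5 + 5\right)\right) \frac{111469}{433953} = \left(5 - 20\right) \frac{111469}{433953} = \left(-15\right) \frac{111469}{433953} = - \frac{557345}{144651}$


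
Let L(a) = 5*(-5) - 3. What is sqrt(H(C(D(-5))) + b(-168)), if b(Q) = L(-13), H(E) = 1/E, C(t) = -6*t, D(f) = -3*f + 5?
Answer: I*sqrt(100830)/60 ≈ 5.2923*I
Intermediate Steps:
L(a) = -28 (L(a) = -25 - 3 = -28)
D(f) = 5 - 3*f
b(Q) = -28
sqrt(H(C(D(-5))) + b(-168)) = sqrt(1/(-6*(5 - 3*(-5))) - 28) = sqrt(1/(-6*(5 + 15)) - 28) = sqrt(1/(-6*20) - 28) = sqrt(1/(-120) - 28) = sqrt(-1/120 - 28) = sqrt(-3361/120) = I*sqrt(100830)/60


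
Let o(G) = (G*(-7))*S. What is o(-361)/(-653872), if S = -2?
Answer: 2527/326936 ≈ 0.0077293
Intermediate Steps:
o(G) = 14*G (o(G) = (G*(-7))*(-2) = -7*G*(-2) = 14*G)
o(-361)/(-653872) = (14*(-361))/(-653872) = -5054*(-1/653872) = 2527/326936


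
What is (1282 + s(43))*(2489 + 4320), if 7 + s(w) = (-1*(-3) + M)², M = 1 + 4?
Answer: 9117251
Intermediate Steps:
M = 5
s(w) = 57 (s(w) = -7 + (-1*(-3) + 5)² = -7 + (3 + 5)² = -7 + 8² = -7 + 64 = 57)
(1282 + s(43))*(2489 + 4320) = (1282 + 57)*(2489 + 4320) = 1339*6809 = 9117251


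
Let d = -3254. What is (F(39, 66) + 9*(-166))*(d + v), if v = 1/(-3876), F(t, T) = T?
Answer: 88287535/19 ≈ 4.6467e+6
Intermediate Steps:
v = -1/3876 ≈ -0.00025800
(F(39, 66) + 9*(-166))*(d + v) = (66 + 9*(-166))*(-3254 - 1/3876) = (66 - 1494)*(-12612505/3876) = -1428*(-12612505/3876) = 88287535/19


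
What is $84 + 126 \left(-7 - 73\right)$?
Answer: $-9996$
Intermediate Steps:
$84 + 126 \left(-7 - 73\right) = 84 + 126 \left(-80\right) = 84 - 10080 = -9996$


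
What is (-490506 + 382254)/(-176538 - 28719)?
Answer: 36084/68419 ≈ 0.52740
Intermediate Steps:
(-490506 + 382254)/(-176538 - 28719) = -108252/(-205257) = -108252*(-1/205257) = 36084/68419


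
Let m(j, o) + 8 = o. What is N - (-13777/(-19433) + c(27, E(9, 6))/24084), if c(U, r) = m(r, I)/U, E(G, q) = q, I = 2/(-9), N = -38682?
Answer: -2199690742682077/56864961198 ≈ -38683.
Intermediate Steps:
I = -2/9 (I = 2*(-1/9) = -2/9 ≈ -0.22222)
m(j, o) = -8 + o
c(U, r) = -74/(9*U) (c(U, r) = (-8 - 2/9)/U = -74/(9*U))
N - (-13777/(-19433) + c(27, E(9, 6))/24084) = -38682 - (-13777/(-19433) - 74/9/27/24084) = -38682 - (-13777*(-1/19433) - 74/9*1/27*(1/24084)) = -38682 - (13777/19433 - 74/243*1/24084) = -38682 - (13777/19433 - 37/2926206) = -38682 - 1*40313621041/56864961198 = -38682 - 40313621041/56864961198 = -2199690742682077/56864961198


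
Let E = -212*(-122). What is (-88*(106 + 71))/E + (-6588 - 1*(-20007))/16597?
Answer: 1581324/7665443 ≈ 0.20629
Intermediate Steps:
E = 25864
(-88*(106 + 71))/E + (-6588 - 1*(-20007))/16597 = -88*(106 + 71)/25864 + (-6588 - 1*(-20007))/16597 = -88*177*(1/25864) + (-6588 + 20007)*(1/16597) = -15576*1/25864 + 13419*(1/16597) = -1947/3233 + 1917/2371 = 1581324/7665443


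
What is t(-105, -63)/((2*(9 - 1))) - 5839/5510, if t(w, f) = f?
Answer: -220277/44080 ≈ -4.9972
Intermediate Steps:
t(-105, -63)/((2*(9 - 1))) - 5839/5510 = -63*1/(2*(9 - 1)) - 5839/5510 = -63/(2*8) - 5839*1/5510 = -63/16 - 5839/5510 = -220277/44080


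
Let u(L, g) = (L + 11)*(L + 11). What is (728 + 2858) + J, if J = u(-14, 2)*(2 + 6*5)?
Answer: 3874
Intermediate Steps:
u(L, g) = (11 + L)² (u(L, g) = (11 + L)*(11 + L) = (11 + L)²)
J = 288 (J = (11 - 14)²*(2 + 6*5) = (-3)²*(2 + 30) = 9*32 = 288)
(728 + 2858) + J = (728 + 2858) + 288 = 3586 + 288 = 3874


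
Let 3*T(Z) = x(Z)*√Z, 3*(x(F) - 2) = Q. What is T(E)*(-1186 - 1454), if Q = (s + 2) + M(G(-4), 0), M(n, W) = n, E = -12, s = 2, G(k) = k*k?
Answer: -45760*I*√3/3 ≈ -26420.0*I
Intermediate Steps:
G(k) = k²
Q = 20 (Q = (2 + 2) + (-4)² = 4 + 16 = 20)
x(F) = 26/3 (x(F) = 2 + (⅓)*20 = 2 + 20/3 = 26/3)
T(Z) = 26*√Z/9 (T(Z) = (26*√Z/3)/3 = 26*√Z/9)
T(E)*(-1186 - 1454) = (26*√(-12)/9)*(-1186 - 1454) = (26*(2*I*√3)/9)*(-2640) = (52*I*√3/9)*(-2640) = -45760*I*√3/3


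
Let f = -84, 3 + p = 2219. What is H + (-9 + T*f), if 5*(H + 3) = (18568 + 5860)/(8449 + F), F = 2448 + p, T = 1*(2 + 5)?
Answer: -1268212/2115 ≈ -599.63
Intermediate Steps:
p = 2216 (p = -3 + 2219 = 2216)
T = 7 (T = 1*7 = 7)
F = 4664 (F = 2448 + 2216 = 4664)
H = -5557/2115 (H = -3 + ((18568 + 5860)/(8449 + 4664))/5 = -3 + (24428/13113)/5 = -3 + (24428*(1/13113))/5 = -3 + (1/5)*(788/423) = -3 + 788/2115 = -5557/2115 ≈ -2.6274)
H + (-9 + T*f) = -5557/2115 + (-9 + 7*(-84)) = -5557/2115 + (-9 - 588) = -5557/2115 - 597 = -1268212/2115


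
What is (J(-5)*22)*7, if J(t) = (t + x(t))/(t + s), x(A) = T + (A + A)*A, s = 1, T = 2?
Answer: -3619/2 ≈ -1809.5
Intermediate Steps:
x(A) = 2 + 2*A**2 (x(A) = 2 + (A + A)*A = 2 + (2*A)*A = 2 + 2*A**2)
J(t) = (2 + t + 2*t**2)/(1 + t) (J(t) = (t + (2 + 2*t**2))/(t + 1) = (2 + t + 2*t**2)/(1 + t))
(J(-5)*22)*7 = (((2 - 5 + 2*(-5)**2)/(1 - 5))*22)*7 = (((2 - 5 + 2*25)/(-4))*22)*7 = (-(2 - 5 + 50)/4*22)*7 = (-1/4*47*22)*7 = -47/4*22*7 = -517/2*7 = -3619/2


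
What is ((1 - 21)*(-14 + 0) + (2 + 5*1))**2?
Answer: 82369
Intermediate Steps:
((1 - 21)*(-14 + 0) + (2 + 5*1))**2 = (-20*(-14) + (2 + 5))**2 = (280 + 7)**2 = 287**2 = 82369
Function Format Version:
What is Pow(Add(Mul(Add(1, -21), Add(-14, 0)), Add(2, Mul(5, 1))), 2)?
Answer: 82369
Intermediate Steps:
Pow(Add(Mul(Add(1, -21), Add(-14, 0)), Add(2, Mul(5, 1))), 2) = Pow(Add(Mul(-20, -14), Add(2, 5)), 2) = Pow(Add(280, 7), 2) = Pow(287, 2) = 82369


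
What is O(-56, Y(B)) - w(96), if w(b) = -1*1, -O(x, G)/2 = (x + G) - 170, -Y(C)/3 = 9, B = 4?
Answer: 507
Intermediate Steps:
Y(C) = -27 (Y(C) = -3*9 = -27)
O(x, G) = 340 - 2*G - 2*x (O(x, G) = -2*((x + G) - 170) = -2*((G + x) - 170) = -2*(-170 + G + x) = 340 - 2*G - 2*x)
w(b) = -1
O(-56, Y(B)) - w(96) = (340 - 2*(-27) - 2*(-56)) - 1*(-1) = (340 + 54 + 112) + 1 = 506 + 1 = 507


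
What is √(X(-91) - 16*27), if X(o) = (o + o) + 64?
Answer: 5*I*√22 ≈ 23.452*I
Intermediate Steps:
X(o) = 64 + 2*o (X(o) = 2*o + 64 = 64 + 2*o)
√(X(-91) - 16*27) = √((64 + 2*(-91)) - 16*27) = √((64 - 182) - 432) = √(-118 - 432) = √(-550) = 5*I*√22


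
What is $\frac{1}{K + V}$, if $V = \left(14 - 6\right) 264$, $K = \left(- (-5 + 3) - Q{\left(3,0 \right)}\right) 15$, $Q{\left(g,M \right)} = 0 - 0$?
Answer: $\frac{1}{2142} \approx 0.00046685$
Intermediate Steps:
$Q{\left(g,M \right)} = 0$ ($Q{\left(g,M \right)} = 0 + 0 = 0$)
$K = 30$ ($K = \left(- (-5 + 3) - 0\right) 15 = \left(\left(-1\right) \left(-2\right) + 0\right) 15 = \left(2 + 0\right) 15 = 2 \cdot 15 = 30$)
$V = 2112$ ($V = 8 \cdot 264 = 2112$)
$\frac{1}{K + V} = \frac{1}{30 + 2112} = \frac{1}{2142}$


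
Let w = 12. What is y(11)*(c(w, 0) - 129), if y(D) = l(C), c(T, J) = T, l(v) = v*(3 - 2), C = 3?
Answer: -351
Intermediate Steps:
l(v) = v (l(v) = v*1 = v)
y(D) = 3
y(11)*(c(w, 0) - 129) = 3*(12 - 129) = 3*(-117) = -351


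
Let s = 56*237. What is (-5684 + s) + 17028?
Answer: 24616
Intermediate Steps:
s = 13272
(-5684 + s) + 17028 = (-5684 + 13272) + 17028 = 7588 + 17028 = 24616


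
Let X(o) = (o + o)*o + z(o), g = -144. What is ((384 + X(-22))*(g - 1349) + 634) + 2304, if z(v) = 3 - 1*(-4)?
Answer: -2026049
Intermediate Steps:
z(v) = 7 (z(v) = 3 + 4 = 7)
X(o) = 7 + 2*o**2 (X(o) = (o + o)*o + 7 = (2*o)*o + 7 = 2*o**2 + 7 = 7 + 2*o**2)
((384 + X(-22))*(g - 1349) + 634) + 2304 = ((384 + (7 + 2*(-22)**2))*(-144 - 1349) + 634) + 2304 = ((384 + (7 + 2*484))*(-1493) + 634) + 2304 = ((384 + (7 + 968))*(-1493) + 634) + 2304 = ((384 + 975)*(-1493) + 634) + 2304 = (1359*(-1493) + 634) + 2304 = (-2028987 + 634) + 2304 = -2028353 + 2304 = -2026049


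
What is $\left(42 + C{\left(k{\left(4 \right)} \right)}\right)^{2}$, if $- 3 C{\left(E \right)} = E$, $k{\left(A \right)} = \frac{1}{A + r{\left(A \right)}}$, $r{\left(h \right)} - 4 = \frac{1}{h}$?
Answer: $\frac{17255716}{9801} \approx 1760.6$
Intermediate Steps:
$r{\left(h \right)} = 4 + \frac{1}{h}$
$k{\left(A \right)} = \frac{1}{4 + A + \frac{1}{A}}$ ($k{\left(A \right)} = \frac{1}{A + \left(4 + \frac{1}{A}\right)} = \frac{1}{4 + A + \frac{1}{A}}$)
$C{\left(E \right)} = - \frac{E}{3}$
$\left(42 + C{\left(k{\left(4 \right)} \right)}\right)^{2} = \left(42 - \frac{4 \frac{1}{1 + 4^{2} + 4 \cdot 4}}{3}\right)^{2} = \left(42 - \frac{4 \frac{1}{1 + 16 + 16}}{3}\right)^{2} = \left(42 - \frac{4 \cdot \frac{1}{33}}{3}\right)^{2} = \left(42 - \frac{4}{99}\right)^{2} = \left(\frac{4154}{99}\right)^{2} = \frac{17255716}{9801}$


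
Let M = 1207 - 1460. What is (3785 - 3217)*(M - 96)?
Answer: -198232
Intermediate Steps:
M = -253
(3785 - 3217)*(M - 96) = (3785 - 3217)*(-253 - 96) = 568*(-349) = -198232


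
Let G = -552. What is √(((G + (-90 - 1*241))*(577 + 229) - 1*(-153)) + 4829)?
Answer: 6*I*√19631 ≈ 840.66*I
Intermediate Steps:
√(((G + (-90 - 1*241))*(577 + 229) - 1*(-153)) + 4829) = √(((-552 + (-90 - 1*241))*(577 + 229) - 1*(-153)) + 4829) = √(((-552 + (-90 - 241))*806 + 153) + 4829) = √(((-552 - 331)*806 + 153) + 4829) = √((-883*806 + 153) + 4829) = √((-711698 + 153) + 4829) = √(-711545 + 4829) = √(-706716) = 6*I*√19631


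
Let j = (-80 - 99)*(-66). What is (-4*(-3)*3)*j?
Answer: 425304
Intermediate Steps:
j = 11814 (j = -179*(-66) = 11814)
(-4*(-3)*3)*j = (-4*(-3)*3)*11814 = (12*3)*11814 = 36*11814 = 425304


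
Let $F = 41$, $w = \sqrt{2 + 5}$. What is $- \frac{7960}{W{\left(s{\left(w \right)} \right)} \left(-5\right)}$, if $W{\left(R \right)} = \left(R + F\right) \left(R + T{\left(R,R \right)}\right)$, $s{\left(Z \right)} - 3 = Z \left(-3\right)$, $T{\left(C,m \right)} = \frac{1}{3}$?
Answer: $- \frac{3004104}{874691} - \frac{2034576 \sqrt{7}}{874691} \approx -9.5886$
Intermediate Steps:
$w = \sqrt{7} \approx 2.6458$
$T{\left(C,m \right)} = \frac{1}{3}$
$s{\left(Z \right)} = 3 - 3 Z$ ($s{\left(Z \right)} = 3 + Z \left(-3\right) = 3 - 3 Z$)
$W{\left(R \right)} = \left(41 + R\right) \left(\frac{1}{3} + R\right)$ ($W{\left(R \right)} = \left(R + 41\right) \left(R + \frac{1}{3}\right) = \left(41 + R\right) \left(\frac{1}{3} + R\right)$)
$- \frac{7960}{W{\left(s{\left(w \right)} \right)} \left(-5\right)} = - \frac{7960}{\left(\frac{41}{3} + \left(3 - 3 \sqrt{7}\right)^{2} + \frac{124 \left(3 - 3 \sqrt{7}\right)}{3}\right) \left(-5\right)} = - \frac{7960}{\left(\frac{41}{3} + \left(3 - 3 \sqrt{7}\right)^{2} + \left(124 - 124 \sqrt{7}\right)\right) \left(-5\right)} = - \frac{7960}{\left(\frac{413}{3} + \left(3 - 3 \sqrt{7}\right)^{2} - 124 \sqrt{7}\right) \left(-5\right)} = - \frac{7960}{- \frac{2065}{3} - 5 \left(3 - 3 \sqrt{7}\right)^{2} + 620 \sqrt{7}}$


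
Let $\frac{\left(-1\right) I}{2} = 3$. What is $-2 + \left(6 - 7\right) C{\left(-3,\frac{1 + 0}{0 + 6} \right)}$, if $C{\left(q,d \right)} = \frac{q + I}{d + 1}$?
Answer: $\frac{40}{7} \approx 5.7143$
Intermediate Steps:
$I = -6$ ($I = \left(-2\right) 3 = -6$)
$C{\left(q,d \right)} = \frac{-6 + q}{1 + d}$ ($C{\left(q,d \right)} = \frac{q - 6}{d + 1} = \frac{-6 + q}{1 + d}$)
$-2 + \left(6 - 7\right) C{\left(-3,\frac{1 + 0}{0 + 6} \right)} = -2 + \left(6 - 7\right) \frac{-6 - 3}{1 + \frac{1 + 0}{0 + 6}} = -2 - \frac{1}{1 + 1 \cdot \frac{1}{6}} \left(-9\right) = -2 - \frac{1}{1 + \frac{1}{6}} \left(-9\right) = -2 - \frac{1}{\frac{7}{6}} \left(-9\right) = -2 - \frac{6}{7} \left(-9\right) = -2 - - \frac{54}{7} = -2 + \frac{54}{7} = \frac{40}{7}$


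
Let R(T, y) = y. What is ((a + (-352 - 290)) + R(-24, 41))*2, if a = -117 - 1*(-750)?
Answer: 64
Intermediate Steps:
a = 633 (a = -117 + 750 = 633)
((a + (-352 - 290)) + R(-24, 41))*2 = ((633 + (-352 - 290)) + 41)*2 = ((633 - 642) + 41)*2 = (-9 + 41)*2 = 32*2 = 64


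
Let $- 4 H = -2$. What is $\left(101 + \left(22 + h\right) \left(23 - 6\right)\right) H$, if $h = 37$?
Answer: $552$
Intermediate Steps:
$H = \frac{1}{2}$ ($H = \left(- \frac{1}{4}\right) \left(-2\right) = \frac{1}{2} \approx 0.5$)
$\left(101 + \left(22 + h\right) \left(23 - 6\right)\right) H = \left(101 + \left(22 + 37\right) \left(23 - 6\right)\right) \frac{1}{2} = \left(101 + 59 \cdot 17\right) \frac{1}{2} = \left(101 + 1003\right) \frac{1}{2} = 1104 \cdot \frac{1}{2} = 552$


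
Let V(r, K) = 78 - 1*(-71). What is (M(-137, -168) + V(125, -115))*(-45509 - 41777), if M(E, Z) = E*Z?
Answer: -2021980190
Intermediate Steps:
V(r, K) = 149 (V(r, K) = 78 + 71 = 149)
(M(-137, -168) + V(125, -115))*(-45509 - 41777) = (-137*(-168) + 149)*(-45509 - 41777) = (23016 + 149)*(-87286) = 23165*(-87286) = -2021980190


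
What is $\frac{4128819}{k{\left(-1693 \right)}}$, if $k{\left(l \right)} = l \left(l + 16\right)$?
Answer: $\frac{1376273}{946387} \approx 1.4542$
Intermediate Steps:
$k{\left(l \right)} = l \left(16 + l\right)$
$\frac{4128819}{k{\left(-1693 \right)}} = \frac{4128819}{\left(-1693\right) \left(16 - 1693\right)} = \frac{4128819}{\left(-1693\right) \left(-1677\right)} = \frac{4128819}{2839161} = 4128819 \cdot \frac{1}{2839161} = \frac{1376273}{946387}$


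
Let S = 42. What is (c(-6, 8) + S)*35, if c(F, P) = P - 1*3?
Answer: 1645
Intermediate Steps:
c(F, P) = -3 + P (c(F, P) = P - 3 = -3 + P)
(c(-6, 8) + S)*35 = ((-3 + 8) + 42)*35 = (5 + 42)*35 = 47*35 = 1645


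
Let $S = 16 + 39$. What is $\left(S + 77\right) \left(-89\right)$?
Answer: $-11748$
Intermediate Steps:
$S = 55$
$\left(S + 77\right) \left(-89\right) = \left(55 + 77\right) \left(-89\right) = 132 \left(-89\right) = -11748$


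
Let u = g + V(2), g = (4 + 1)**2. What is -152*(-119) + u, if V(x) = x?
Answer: 18115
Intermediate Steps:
g = 25 (g = 5**2 = 25)
u = 27 (u = 25 + 2 = 27)
-152*(-119) + u = -152*(-119) + 27 = 18088 + 27 = 18115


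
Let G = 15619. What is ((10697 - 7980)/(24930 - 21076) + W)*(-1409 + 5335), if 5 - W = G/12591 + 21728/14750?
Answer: 2101502388356527/178938570375 ≈ 11744.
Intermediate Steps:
W = 212314376/92858625 (W = 5 - (15619/12591 + 21728/14750) = 5 - (15619*(1/12591) + 21728*(1/14750)) = 5 - (15619/12591 + 10864/7375) = 5 - 1*251978749/92858625 = 5 - 251978749/92858625 = 212314376/92858625 ≈ 2.2864)
((10697 - 7980)/(24930 - 21076) + W)*(-1409 + 5335) = ((10697 - 7980)/(24930 - 21076) + 212314376/92858625)*(-1409 + 5335) = (2717/3854 + 212314376/92858625)*3926 = (1070556489229/357877140750)*3926 = 2101502388356527/178938570375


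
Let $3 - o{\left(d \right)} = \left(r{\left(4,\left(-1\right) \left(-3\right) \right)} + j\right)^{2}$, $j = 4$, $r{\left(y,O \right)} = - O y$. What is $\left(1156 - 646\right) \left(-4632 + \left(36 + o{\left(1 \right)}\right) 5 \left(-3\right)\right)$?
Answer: $-2171070$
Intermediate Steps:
$r{\left(y,O \right)} = - O y$
$o{\left(d \right)} = -61$ ($o{\left(d \right)} = 3 - \left(\left(-1\right) \left(\left(-1\right) \left(-3\right)\right) 4 + 4\right)^{2} = 3 - \left(\left(-1\right) 3 \cdot 4 + 4\right)^{2} = 3 - \left(-12 + 4\right)^{2} = 3 - \left(-8\right)^{2} = 3 - 64 = -61$)
$\left(1156 - 646\right) \left(-4632 + \left(36 + o{\left(1 \right)}\right) 5 \left(-3\right)\right) = \left(1156 - 646\right) \left(-4632 + \left(36 - 61\right) 5 \left(-3\right)\right) = 510 \left(-4632 - -375\right) = 510 \left(-4632 + 375\right) = 510 \left(-4257\right) = -2171070$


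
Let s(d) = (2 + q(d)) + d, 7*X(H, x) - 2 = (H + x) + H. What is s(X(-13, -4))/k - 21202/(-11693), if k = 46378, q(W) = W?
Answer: 491618099/271148977 ≈ 1.8131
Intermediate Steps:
X(H, x) = 2/7 + x/7 + 2*H/7 (X(H, x) = 2/7 + ((H + x) + H)/7 = 2/7 + (x + 2*H)/7 = 2/7 + (x/7 + 2*H/7) = 2/7 + x/7 + 2*H/7)
s(d) = 2 + 2*d (s(d) = (2 + d) + d = 2 + 2*d)
s(X(-13, -4))/k - 21202/(-11693) = (2 + 2*(2/7 + (1/7)*(-4) + (2/7)*(-13)))/46378 - 21202/(-11693) = (2 + 2*(2/7 - 4/7 - 26/7))*(1/46378) - 21202*(-1/11693) = (2 + 2*(-4))*(1/46378) + 21202/11693 = (2 - 8)*(1/46378) + 21202/11693 = -6*1/46378 + 21202/11693 = -3/23189 + 21202/11693 = 491618099/271148977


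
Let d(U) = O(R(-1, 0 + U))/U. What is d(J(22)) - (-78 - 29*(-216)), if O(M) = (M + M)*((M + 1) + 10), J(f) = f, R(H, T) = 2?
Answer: -68020/11 ≈ -6183.6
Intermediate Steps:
O(M) = 2*M*(11 + M) (O(M) = (2*M)*((1 + M) + 10) = (2*M)*(11 + M) = 2*M*(11 + M))
d(U) = 52/U (d(U) = (2*2*(11 + 2))/U = (2*2*13)/U = 52/U)
d(J(22)) - (-78 - 29*(-216)) = 52/22 - (-78 - 29*(-216)) = 52*(1/22) - (-78 + 6264) = 26/11 - 1*6186 = 26/11 - 6186 = -68020/11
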